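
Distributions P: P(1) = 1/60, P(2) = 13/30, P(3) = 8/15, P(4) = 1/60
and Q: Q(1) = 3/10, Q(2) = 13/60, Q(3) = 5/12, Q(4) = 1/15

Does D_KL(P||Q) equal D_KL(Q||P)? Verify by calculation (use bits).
D_KL(P||Q) = 0.5204 bits, D_KL(Q||P) = 1.0193 bits. No — D_KL(P||Q) ≠ D_KL(Q||P) for this pair.

D_KL(P||Q) = Σ P(x) log₂(P(x)/Q(x))

Computing term by term:
  P(1)·log₂(P(1)/Q(1)) = (1/60)·log₂((1/60)/(3/10)) = -0.06950
  P(2)·log₂(P(2)/Q(2)) = (13/30)·log₂((13/30)/(13/60)) = 0.43333
  P(3)·log₂(P(3)/Q(3)) = (8/15)·log₂((8/15)/(5/12)) = 0.18994
  P(4)·log₂(P(4)/Q(4)) = (1/60)·log₂((1/60)/(1/15)) = -0.03333

D_KL(P||Q) = -0.06950 + 0.43333 + 0.18994 - 0.03333 = 0.52044 ≈ 0.5204 bits

D_KL(Q||P) = Σ Q(x) log₂(Q(x)/P(x))

Computing term by term:
  Q(1)·log₂(Q(1)/P(1)) = (3/10)·log₂((3/10)/(1/60)) = 1.25098
  Q(2)·log₂(Q(2)/P(2)) = (13/60)·log₂((13/60)/(13/30)) = -0.21667
  Q(3)·log₂(Q(3)/P(3)) = (5/12)·log₂((5/12)/(8/15)) = -0.14839
  Q(4)·log₂(Q(4)/P(4)) = (1/15)·log₂((1/15)/(1/60)) = 0.13333

D_KL(Q||P) = 1.25098 - 0.21667 - 0.14839 + 0.13333 = 1.01925 ≈ 1.0193 bits

These are NOT equal (difference: 0.4989 bits). KL divergence is asymmetric: D_KL(P||Q) ≠ D_KL(Q||P) in general.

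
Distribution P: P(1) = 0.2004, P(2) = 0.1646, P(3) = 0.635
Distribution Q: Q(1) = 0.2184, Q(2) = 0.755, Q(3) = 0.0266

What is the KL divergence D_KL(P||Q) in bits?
2.5200 bits

D_KL(P||Q) = Σ P(x) log₂(P(x)/Q(x))

Computing term by term:
  P(1)·log₂(P(1)/Q(1)) = 0.2004·log₂(0.2004/0.2184) = -0.02487
  P(2)·log₂(P(2)/Q(2)) = 0.1646·log₂(0.1646/0.755) = -0.36171
  P(3)·log₂(P(3)/Q(3)) = 0.635·log₂(0.635/0.0266) = 2.90656

D_KL(P||Q) = -0.02487 - 0.36171 + 2.90656 = 2.51998 ≈ 2.5200 bits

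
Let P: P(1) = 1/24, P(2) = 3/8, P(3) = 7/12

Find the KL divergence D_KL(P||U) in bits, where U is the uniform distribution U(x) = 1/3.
0.4097 bits

U(i) = 1/3 for all i

D_KL(P||U) = Σ P(x) log₂(P(x) / (1/3))
           = Σ P(x) log₂(P(x)) + log₂(3)
           = log₂(3) - H(P)

H(P) = -Σ P(x) log₂(P(x)):
  -P(1)·log₂(P(1)) = -(1/24)·log₂(1/24) = 0.19104
  -P(2)·log₂(P(2)) = -(3/8)·log₂(3/8) = 0.53064
  -P(3)·log₂(P(3)) = -(7/12)·log₂(7/12) = 0.45360
H(P) = 0.19104 + 0.53064 + 0.45360 = 1.17528 bits

log₂(3) = 1.58496 bits

D_KL(P||U) = 1.58496 - 1.17528 = 0.40968 ≈ 0.4097 bits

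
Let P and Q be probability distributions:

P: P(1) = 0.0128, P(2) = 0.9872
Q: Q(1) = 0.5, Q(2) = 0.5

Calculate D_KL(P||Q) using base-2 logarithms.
0.9012 bits

D_KL(P||Q) = Σ P(x) log₂(P(x)/Q(x))

Computing term by term:
  P(1)·log₂(P(1)/Q(1)) = 0.0128·log₂(0.0128/0.5) = -0.06768
  P(2)·log₂(P(2)/Q(2)) = 0.9872·log₂(0.9872/0.5) = 0.96885

D_KL(P||Q) = -0.06768 + 0.96885 = 0.90117 ≈ 0.9012 bits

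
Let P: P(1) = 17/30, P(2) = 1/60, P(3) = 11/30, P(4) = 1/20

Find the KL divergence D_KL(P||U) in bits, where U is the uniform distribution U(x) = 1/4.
0.6904 bits

U(i) = 1/4 for all i

D_KL(P||U) = Σ P(x) log₂(P(x) / (1/4))
           = Σ P(x) log₂(P(x)) + log₂(4)
           = log₂(4) - H(P)

H(P) = -Σ P(x) log₂(P(x)):
  -P(1)·log₂(P(1)) = -(17/30)·log₂(17/30) = 0.46434
  -P(2)·log₂(P(2)) = -(1/60)·log₂(1/60) = 0.09845
  -P(3)·log₂(P(3)) = -(11/30)·log₂(11/30) = 0.53073
  -P(4)·log₂(P(4)) = -(1/20)·log₂(1/20) = 0.21610
H(P) = 0.46434 + 0.09845 + 0.53073 + 0.21610 = 1.30962 bits

log₂(4) = 2.00000 bits

D_KL(P||U) = 2.00000 - 1.30962 = 0.69038 ≈ 0.6904 bits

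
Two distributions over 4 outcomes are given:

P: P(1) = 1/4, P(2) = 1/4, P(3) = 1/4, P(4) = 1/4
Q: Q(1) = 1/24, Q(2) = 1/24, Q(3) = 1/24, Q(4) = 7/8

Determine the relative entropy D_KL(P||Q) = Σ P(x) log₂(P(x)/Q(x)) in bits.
1.4869 bits

D_KL(P||Q) = Σ P(x) log₂(P(x)/Q(x))

Computing term by term:
  P(1)·log₂(P(1)/Q(1)) = (1/4)·log₂((1/4)/(1/24)) = 0.64624
  P(2)·log₂(P(2)/Q(2)) = (1/4)·log₂((1/4)/(1/24)) = 0.64624
  P(3)·log₂(P(3)/Q(3)) = (1/4)·log₂((1/4)/(1/24)) = 0.64624
  P(4)·log₂(P(4)/Q(4)) = (1/4)·log₂((1/4)/(7/8)) = -0.45184

D_KL(P||Q) = 0.64624 + 0.64624 + 0.64624 - 0.45184 = 1.48688 ≈ 1.4869 bits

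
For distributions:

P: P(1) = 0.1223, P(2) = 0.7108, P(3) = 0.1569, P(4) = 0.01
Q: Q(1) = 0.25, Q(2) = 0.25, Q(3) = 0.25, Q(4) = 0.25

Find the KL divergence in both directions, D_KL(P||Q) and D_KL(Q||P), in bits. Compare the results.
D_KL(P||Q) = 0.7935 bits, D_KL(Q||P) = 1.2100 bits. D_KL(Q||P) is larger than D_KL(P||Q) by 0.4165 bits; the two directions differ.

D_KL(P||Q) = Σ P(x) log₂(P(x)/Q(x))

Computing term by term:
  P(1)·log₂(P(1)/Q(1)) = 0.1223·log₂(0.1223/0.25) = -0.12615
  P(2)·log₂(P(2)/Q(2)) = 0.7108·log₂(0.7108/0.25) = 1.07154
  P(3)·log₂(P(3)/Q(3)) = 0.1569·log₂(0.1569/0.25) = -0.10545
  P(4)·log₂(P(4)/Q(4)) = 0.01·log₂(0.01/0.25) = -0.04644

D_KL(P||Q) = -0.12615 + 1.07154 - 0.10545 - 0.04644 = 0.79350 ≈ 0.7935 bits

D_KL(Q||P) = Σ Q(x) log₂(Q(x)/P(x))

Computing term by term:
  Q(1)·log₂(Q(1)/P(1)) = 0.25·log₂(0.25/0.1223) = 0.25788
  Q(2)·log₂(Q(2)/P(2)) = 0.25·log₂(0.25/0.7108) = -0.37688
  Q(3)·log₂(Q(3)/P(3)) = 0.25·log₂(0.25/0.1569) = 0.16802
  Q(4)·log₂(Q(4)/P(4)) = 0.25·log₂(0.25/0.01) = 1.16096

D_KL(Q||P) = 0.25788 - 0.37688 + 0.16802 + 1.16096 = 1.20998 ≈ 1.2100 bits

These are NOT equal (difference: 0.4165 bits). KL divergence is asymmetric: D_KL(P||Q) ≠ D_KL(Q||P) in general.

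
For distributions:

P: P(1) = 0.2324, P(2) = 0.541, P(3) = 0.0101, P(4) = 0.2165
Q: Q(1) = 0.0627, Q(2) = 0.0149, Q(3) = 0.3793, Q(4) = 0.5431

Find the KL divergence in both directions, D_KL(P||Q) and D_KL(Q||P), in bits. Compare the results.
D_KL(P||Q) = 2.9028 bits, D_KL(Q||P) = 2.5090 bits. D_KL(P||Q) is larger than D_KL(Q||P) by 0.3938 bits; the two directions differ.

D_KL(P||Q) = Σ P(x) log₂(P(x)/Q(x))

Computing term by term:
  P(1)·log₂(P(1)/Q(1)) = 0.2324·log₂(0.2324/0.0627) = 0.43925
  P(2)·log₂(P(2)/Q(2)) = 0.541·log₂(0.541/0.0149) = 2.80359
  P(3)·log₂(P(3)/Q(3)) = 0.0101·log₂(0.0101/0.3793) = -0.05283
  P(4)·log₂(P(4)/Q(4)) = 0.2165·log₂(0.2165/0.5431) = -0.28726

D_KL(P||Q) = 0.43925 + 2.80359 - 0.05283 - 0.28726 = 2.90275 ≈ 2.9028 bits

D_KL(Q||P) = Σ Q(x) log₂(Q(x)/P(x))

Computing term by term:
  Q(1)·log₂(Q(1)/P(1)) = 0.0627·log₂(0.0627/0.2324) = -0.11851
  Q(2)·log₂(Q(2)/P(2)) = 0.0149·log₂(0.0149/0.541) = -0.07722
  Q(3)·log₂(Q(3)/P(3)) = 0.3793·log₂(0.3793/0.0101) = 1.98408
  Q(4)·log₂(Q(4)/P(4)) = 0.5431·log₂(0.5431/0.2165) = 0.72061

D_KL(Q||P) = -0.11851 - 0.07722 + 1.98408 + 0.72061 = 2.50896 ≈ 2.5090 bits

These are NOT equal (difference: 0.3938 bits). KL divergence is asymmetric: D_KL(P||Q) ≠ D_KL(Q||P) in general.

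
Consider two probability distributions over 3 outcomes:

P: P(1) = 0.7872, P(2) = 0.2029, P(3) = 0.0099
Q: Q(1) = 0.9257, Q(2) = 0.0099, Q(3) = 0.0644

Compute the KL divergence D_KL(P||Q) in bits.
0.6733 bits

D_KL(P||Q) = Σ P(x) log₂(P(x)/Q(x))

Computing term by term:
  P(1)·log₂(P(1)/Q(1)) = 0.7872·log₂(0.7872/0.9257) = -0.18406
  P(2)·log₂(P(2)/Q(2)) = 0.2029·log₂(0.2029/0.0099) = 0.88408
  P(3)·log₂(P(3)/Q(3)) = 0.0099·log₂(0.0099/0.0644) = -0.02675

D_KL(P||Q) = -0.18406 + 0.88408 - 0.02675 = 0.67327 ≈ 0.6733 bits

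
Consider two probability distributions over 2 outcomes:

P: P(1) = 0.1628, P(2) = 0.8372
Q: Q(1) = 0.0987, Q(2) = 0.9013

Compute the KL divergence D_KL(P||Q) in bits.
0.0284 bits

D_KL(P||Q) = Σ P(x) log₂(P(x)/Q(x))

Computing term by term:
  P(1)·log₂(P(1)/Q(1)) = 0.1628·log₂(0.1628/0.0987) = 0.11754
  P(2)·log₂(P(2)/Q(2)) = 0.8372·log₂(0.8372/0.9013) = -0.08911

D_KL(P||Q) = 0.11754 - 0.08911 = 0.02843 ≈ 0.0284 bits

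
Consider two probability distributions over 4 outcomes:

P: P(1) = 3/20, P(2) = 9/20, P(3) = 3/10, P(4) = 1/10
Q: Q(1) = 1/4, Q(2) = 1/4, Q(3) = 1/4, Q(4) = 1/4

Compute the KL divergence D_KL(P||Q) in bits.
0.2178 bits

D_KL(P||Q) = Σ P(x) log₂(P(x)/Q(x))

Computing term by term:
  P(1)·log₂(P(1)/Q(1)) = (3/20)·log₂((3/20)/(1/4)) = -0.11054
  P(2)·log₂(P(2)/Q(2)) = (9/20)·log₂((9/20)/(1/4)) = 0.38160
  P(3)·log₂(P(3)/Q(3)) = (3/10)·log₂((3/10)/(1/4)) = 0.07891
  P(4)·log₂(P(4)/Q(4)) = (1/10)·log₂((1/10)/(1/4)) = -0.13219

D_KL(P||Q) = -0.11054 + 0.38160 + 0.07891 - 0.13219 = 0.21778 ≈ 0.2178 bits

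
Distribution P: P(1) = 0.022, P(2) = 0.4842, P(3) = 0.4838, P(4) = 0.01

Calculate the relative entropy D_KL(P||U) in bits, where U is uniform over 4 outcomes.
0.7990 bits

U(i) = 1/4 for all i

D_KL(P||U) = Σ P(x) log₂(P(x) / (1/4))
           = Σ P(x) log₂(P(x)) + log₂(4)
           = log₂(4) - H(P)

H(P) = -Σ P(x) log₂(P(x)):
  -P(1)·log₂(P(1)) = -(0.022)·log₂(0.022) = 0.12114
  -P(2)·log₂(P(2)) = -(0.4842)·log₂(0.4842) = 0.50663
  -P(3)·log₂(P(3)) = -(0.4838)·log₂(0.4838) = 0.50679
  -P(4)·log₂(P(4)) = -(0.01)·log₂(0.01) = 0.06644
H(P) = 0.12114 + 0.50663 + 0.50679 + 0.06644 = 1.20100 bits

log₂(4) = 2.00000 bits

D_KL(P||U) = 2.00000 - 1.20100 = 0.79900 ≈ 0.7990 bits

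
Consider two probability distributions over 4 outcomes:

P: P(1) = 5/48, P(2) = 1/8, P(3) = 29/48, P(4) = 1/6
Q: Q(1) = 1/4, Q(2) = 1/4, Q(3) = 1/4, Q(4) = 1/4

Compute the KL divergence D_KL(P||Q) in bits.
0.4151 bits

D_KL(P||Q) = Σ P(x) log₂(P(x)/Q(x))

Computing term by term:
  P(1)·log₂(P(1)/Q(1)) = (5/48)·log₂((5/48)/(1/4)) = -0.13157
  P(2)·log₂(P(2)/Q(2)) = (1/8)·log₂((1/8)/(1/4)) = -0.12500
  P(3)·log₂(P(3)/Q(3)) = (29/48)·log₂((29/48)/(1/4)) = 0.76912
  P(4)·log₂(P(4)/Q(4)) = (1/6)·log₂((1/6)/(1/4)) = -0.09749

D_KL(P||Q) = -0.13157 - 0.12500 + 0.76912 - 0.09749 = 0.41506 ≈ 0.4151 bits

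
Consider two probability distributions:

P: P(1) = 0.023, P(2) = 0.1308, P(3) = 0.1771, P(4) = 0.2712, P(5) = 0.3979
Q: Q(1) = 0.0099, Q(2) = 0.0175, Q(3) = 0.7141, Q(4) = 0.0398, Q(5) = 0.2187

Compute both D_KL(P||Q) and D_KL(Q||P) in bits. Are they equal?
D_KL(P||Q) = 1.1457 bits, D_KL(Q||P) = 1.0746 bits. No, they are not equal.

D_KL(P||Q) = Σ P(x) log₂(P(x)/Q(x))

Computing term by term:
  P(1)·log₂(P(1)/Q(1)) = 0.023·log₂(0.023/0.0099) = 0.02797
  P(2)·log₂(P(2)/Q(2)) = 0.1308·log₂(0.1308/0.0175) = 0.37957
  P(3)·log₂(P(3)/Q(3)) = 0.1771·log₂(0.1771/0.7141) = -0.35625
  P(4)·log₂(P(4)/Q(4)) = 0.2712·log₂(0.2712/0.0398) = 0.75082
  P(5)·log₂(P(5)/Q(5)) = 0.3979·log₂(0.3979/0.2187) = 0.34357

D_KL(P||Q) = 0.02797 + 0.37957 - 0.35625 + 0.75082 + 0.34357 = 1.14568 ≈ 1.1457 bits

D_KL(Q||P) = Σ Q(x) log₂(Q(x)/P(x))

Computing term by term:
  Q(1)·log₂(Q(1)/P(1)) = 0.0099·log₂(0.0099/0.023) = -0.01204
  Q(2)·log₂(Q(2)/P(2)) = 0.0175·log₂(0.0175/0.1308) = -0.05078
  Q(3)·log₂(Q(3)/P(3)) = 0.7141·log₂(0.7141/0.1771) = 1.43646
  Q(4)·log₂(Q(4)/P(4)) = 0.0398·log₂(0.0398/0.2712) = -0.11019
  Q(5)·log₂(Q(5)/P(5)) = 0.2187·log₂(0.2187/0.3979) = -0.18884

D_KL(Q||P) = -0.01204 - 0.05078 + 1.43646 - 0.11019 - 0.18884 = 1.07461 ≈ 1.0746 bits

These are NOT equal (difference: 0.0711 bits). KL divergence is asymmetric: D_KL(P||Q) ≠ D_KL(Q||P) in general.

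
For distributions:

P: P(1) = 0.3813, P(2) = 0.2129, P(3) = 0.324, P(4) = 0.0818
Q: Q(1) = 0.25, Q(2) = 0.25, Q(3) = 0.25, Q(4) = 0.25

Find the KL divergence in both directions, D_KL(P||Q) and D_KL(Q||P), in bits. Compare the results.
D_KL(P||Q) = 0.1722 bits, D_KL(Q||P) = 0.2151 bits. D_KL(Q||P) is larger than D_KL(P||Q) by 0.0429 bits; the two directions differ.

D_KL(P||Q) = Σ P(x) log₂(P(x)/Q(x))

Computing term by term:
  P(1)·log₂(P(1)/Q(1)) = 0.3813·log₂(0.3813/0.25) = 0.23221
  P(2)·log₂(P(2)/Q(2)) = 0.2129·log₂(0.2129/0.25) = -0.04934
  P(3)·log₂(P(3)/Q(3)) = 0.324·log₂(0.324/0.25) = 0.12120
  P(4)·log₂(P(4)/Q(4)) = 0.0818·log₂(0.0818/0.25) = -0.13184

D_KL(P||Q) = 0.23221 - 0.04934 + 0.12120 - 0.13184 = 0.17223 ≈ 0.1722 bits

D_KL(Q||P) = Σ Q(x) log₂(Q(x)/P(x))

Computing term by term:
  Q(1)·log₂(Q(1)/P(1)) = 0.25·log₂(0.25/0.3813) = -0.15225
  Q(2)·log₂(Q(2)/P(2)) = 0.25·log₂(0.25/0.2129) = 0.05794
  Q(3)·log₂(Q(3)/P(3)) = 0.25·log₂(0.25/0.324) = -0.09352
  Q(4)·log₂(Q(4)/P(4)) = 0.25·log₂(0.25/0.0818) = 0.40294

D_KL(Q||P) = -0.15225 + 0.05794 - 0.09352 + 0.40294 = 0.21511 ≈ 0.2151 bits

These are NOT equal (difference: 0.0429 bits). KL divergence is asymmetric: D_KL(P||Q) ≠ D_KL(Q||P) in general.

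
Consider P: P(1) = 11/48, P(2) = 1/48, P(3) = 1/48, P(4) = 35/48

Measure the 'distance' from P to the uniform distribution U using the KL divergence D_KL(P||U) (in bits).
0.9479 bits

U(i) = 1/4 for all i

D_KL(P||U) = Σ P(x) log₂(P(x) / (1/4))
           = Σ P(x) log₂(P(x)) + log₂(4)
           = log₂(4) - H(P)

H(P) = -Σ P(x) log₂(P(x)):
  -P(1)·log₂(P(1)) = -(11/48)·log₂(11/48) = 0.48710
  -P(2)·log₂(P(2)) = -(1/48)·log₂(1/48) = 0.11635
  -P(3)·log₂(P(3)) = -(1/48)·log₂(1/48) = 0.11635
  -P(4)·log₂(P(4)) = -(35/48)·log₂(35/48) = 0.33227
H(P) = 0.48710 + 0.11635 + 0.11635 + 0.33227 = 1.05207 bits

log₂(4) = 2.00000 bits

D_KL(P||U) = 2.00000 - 1.05207 = 0.94793 ≈ 0.9479 bits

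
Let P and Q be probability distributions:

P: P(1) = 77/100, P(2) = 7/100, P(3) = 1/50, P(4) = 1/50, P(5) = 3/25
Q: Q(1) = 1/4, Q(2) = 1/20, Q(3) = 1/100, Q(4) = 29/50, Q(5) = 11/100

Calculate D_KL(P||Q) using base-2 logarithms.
1.2215 bits

D_KL(P||Q) = Σ P(x) log₂(P(x)/Q(x))

Computing term by term:
  P(1)·log₂(P(1)/Q(1)) = (77/100)·log₂((77/100)/(1/4)) = 1.24966
  P(2)·log₂(P(2)/Q(2)) = (7/100)·log₂((7/100)/(1/20)) = 0.03398
  P(3)·log₂(P(3)/Q(3)) = (1/50)·log₂((1/50)/(1/100)) = 0.02000
  P(4)·log₂(P(4)/Q(4)) = (1/50)·log₂((1/50)/(29/50)) = -0.09716
  P(5)·log₂(P(5)/Q(5)) = (3/25)·log₂((3/25)/(11/100)) = 0.01506

D_KL(P||Q) = 1.24966 + 0.03398 + 0.02000 - 0.09716 + 0.01506 = 1.22154 ≈ 1.2215 bits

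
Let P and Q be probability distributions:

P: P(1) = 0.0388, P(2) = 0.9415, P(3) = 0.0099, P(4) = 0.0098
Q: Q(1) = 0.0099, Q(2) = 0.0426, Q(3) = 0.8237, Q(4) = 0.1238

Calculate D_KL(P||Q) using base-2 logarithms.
4.1822 bits

D_KL(P||Q) = Σ P(x) log₂(P(x)/Q(x))

Computing term by term:
  P(1)·log₂(P(1)/Q(1)) = 0.0388·log₂(0.0388/0.0099) = 0.07646
  P(2)·log₂(P(2)/Q(2)) = 0.9415·log₂(0.9415/0.0426) = 4.20477
  P(3)·log₂(P(3)/Q(3)) = 0.0099·log₂(0.0099/0.8237) = -0.06315
  P(4)·log₂(P(4)/Q(4)) = 0.0098·log₂(0.0098/0.1238) = -0.03586

D_KL(P||Q) = 0.07646 + 4.20477 - 0.06315 - 0.03586 = 4.18222 ≈ 4.1822 bits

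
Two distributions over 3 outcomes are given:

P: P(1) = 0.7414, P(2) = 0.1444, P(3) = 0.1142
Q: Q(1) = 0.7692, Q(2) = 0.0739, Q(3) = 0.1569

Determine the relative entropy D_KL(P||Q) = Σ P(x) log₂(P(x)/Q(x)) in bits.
0.0478 bits

D_KL(P||Q) = Σ P(x) log₂(P(x)/Q(x))

Computing term by term:
  P(1)·log₂(P(1)/Q(1)) = 0.7414·log₂(0.7414/0.7692) = -0.03937
  P(2)·log₂(P(2)/Q(2)) = 0.1444·log₂(0.1444/0.0739) = 0.13955
  P(3)·log₂(P(3)/Q(3)) = 0.1142·log₂(0.1142/0.1569) = -0.05234

D_KL(P||Q) = -0.03937 + 0.13955 - 0.05234 = 0.04784 ≈ 0.0478 bits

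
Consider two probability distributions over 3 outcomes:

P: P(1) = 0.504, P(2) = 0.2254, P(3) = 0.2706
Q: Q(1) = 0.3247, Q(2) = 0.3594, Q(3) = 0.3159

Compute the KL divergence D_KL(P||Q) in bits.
0.1076 bits

D_KL(P||Q) = Σ P(x) log₂(P(x)/Q(x))

Computing term by term:
  P(1)·log₂(P(1)/Q(1)) = 0.504·log₂(0.504/0.3247) = 0.31970
  P(2)·log₂(P(2)/Q(2)) = 0.2254·log₂(0.2254/0.3594) = -0.15172
  P(3)·log₂(P(3)/Q(3)) = 0.2706·log₂(0.2706/0.3159) = -0.06043

D_KL(P||Q) = 0.31970 - 0.15172 - 0.06043 = 0.10755 ≈ 0.1076 bits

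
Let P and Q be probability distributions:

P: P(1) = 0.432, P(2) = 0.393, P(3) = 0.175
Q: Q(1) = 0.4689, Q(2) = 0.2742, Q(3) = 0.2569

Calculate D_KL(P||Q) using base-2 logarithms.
0.0561 bits

D_KL(P||Q) = Σ P(x) log₂(P(x)/Q(x))

Computing term by term:
  P(1)·log₂(P(1)/Q(1)) = 0.432·log₂(0.432/0.4689) = -0.05108
  P(2)·log₂(P(2)/Q(2)) = 0.393·log₂(0.393/0.2742) = 0.20409
  P(3)·log₂(P(3)/Q(3)) = 0.175·log₂(0.175/0.2569) = -0.09692

D_KL(P||Q) = -0.05108 + 0.20409 - 0.09692 = 0.05609 ≈ 0.0561 bits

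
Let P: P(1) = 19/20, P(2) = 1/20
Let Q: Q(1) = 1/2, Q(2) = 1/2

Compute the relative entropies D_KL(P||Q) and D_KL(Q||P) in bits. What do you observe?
D_KL(P||Q) = 0.7136 bits, D_KL(Q||P) = 1.1980 bits. The two directions give different values (D_KL(Q||P) exceeds D_KL(P||Q) by 0.4844 bits): KL divergence is asymmetric.

D_KL(P||Q) = Σ P(x) log₂(P(x)/Q(x))

Computing term by term:
  P(1)·log₂(P(1)/Q(1)) = (19/20)·log₂((19/20)/(1/2)) = 0.87970
  P(2)·log₂(P(2)/Q(2)) = (1/20)·log₂((1/20)/(1/2)) = -0.16610

D_KL(P||Q) = 0.87970 - 0.16610 = 0.71360 ≈ 0.7136 bits

D_KL(Q||P) = Σ Q(x) log₂(Q(x)/P(x))

Computing term by term:
  Q(1)·log₂(Q(1)/P(1)) = (1/2)·log₂((1/2)/(19/20)) = -0.46300
  Q(2)·log₂(Q(2)/P(2)) = (1/2)·log₂((1/2)/(1/20)) = 1.66096

D_KL(Q||P) = -0.46300 + 1.66096 = 1.19796 ≈ 1.1980 bits

These are NOT equal (difference: 0.4844 bits). KL divergence is asymmetric: D_KL(P||Q) ≠ D_KL(Q||P) in general.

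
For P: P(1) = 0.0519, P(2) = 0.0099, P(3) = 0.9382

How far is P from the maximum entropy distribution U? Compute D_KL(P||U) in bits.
1.2112 bits

U(i) = 1/3 for all i

D_KL(P||U) = Σ P(x) log₂(P(x) / (1/3))
           = Σ P(x) log₂(P(x)) + log₂(3)
           = log₂(3) - H(P)

H(P) = -Σ P(x) log₂(P(x)):
  -P(1)·log₂(P(1)) = -(0.0519)·log₂(0.0519) = 0.22152
  -P(2)·log₂(P(2)) = -(0.0099)·log₂(0.0099) = 0.06592
  -P(3)·log₂(P(3)) = -(0.9382)·log₂(0.9382) = 0.08634
H(P) = 0.22152 + 0.06592 + 0.08634 = 0.37378 bits

log₂(3) = 1.58496 bits

D_KL(P||U) = 1.58496 - 0.37378 = 1.21118 ≈ 1.2112 bits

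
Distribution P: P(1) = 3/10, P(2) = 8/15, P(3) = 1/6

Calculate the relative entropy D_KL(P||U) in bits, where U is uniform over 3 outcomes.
0.1494 bits

U(i) = 1/3 for all i

D_KL(P||U) = Σ P(x) log₂(P(x) / (1/3))
           = Σ P(x) log₂(P(x)) + log₂(3)
           = log₂(3) - H(P)

H(P) = -Σ P(x) log₂(P(x)):
  -P(1)·log₂(P(1)) = -(3/10)·log₂(3/10) = 0.52109
  -P(2)·log₂(P(2)) = -(8/15)·log₂(8/15) = 0.48367
  -P(3)·log₂(P(3)) = -(1/6)·log₂(1/6) = 0.43083
H(P) = 0.52109 + 0.48367 + 0.43083 = 1.43559 bits

log₂(3) = 1.58496 bits

D_KL(P||U) = 1.58496 - 1.43559 = 0.14937 ≈ 0.1494 bits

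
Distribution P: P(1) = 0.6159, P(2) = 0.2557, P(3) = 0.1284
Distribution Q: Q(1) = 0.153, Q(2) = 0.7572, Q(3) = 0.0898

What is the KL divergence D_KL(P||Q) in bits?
0.9032 bits

D_KL(P||Q) = Σ P(x) log₂(P(x)/Q(x))

Computing term by term:
  P(1)·log₂(P(1)/Q(1)) = 0.6159·log₂(0.6159/0.153) = 1.23744
  P(2)·log₂(P(2)/Q(2)) = 0.2557·log₂(0.2557/0.7572) = -0.40048
  P(3)·log₂(P(3)/Q(3)) = 0.1284·log₂(0.1284/0.0898) = 0.06624

D_KL(P||Q) = 1.23744 - 0.40048 + 0.06624 = 0.90320 ≈ 0.9032 bits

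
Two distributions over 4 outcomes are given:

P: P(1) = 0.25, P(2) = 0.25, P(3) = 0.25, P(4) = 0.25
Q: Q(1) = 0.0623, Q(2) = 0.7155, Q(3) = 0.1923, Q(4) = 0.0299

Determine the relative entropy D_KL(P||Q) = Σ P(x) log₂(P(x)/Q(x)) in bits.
0.9825 bits

D_KL(P||Q) = Σ P(x) log₂(P(x)/Q(x))

Computing term by term:
  P(1)·log₂(P(1)/Q(1)) = 0.25·log₂(0.25/0.0623) = 0.50116
  P(2)·log₂(P(2)/Q(2)) = 0.25·log₂(0.25/0.7155) = -0.37926
  P(3)·log₂(P(3)/Q(3)) = 0.25·log₂(0.25/0.1923) = 0.09464
  P(4)·log₂(P(4)/Q(4)) = 0.25·log₂(0.25/0.0299) = 0.76593

D_KL(P||Q) = 0.50116 - 0.37926 + 0.09464 + 0.76593 = 0.98247 ≈ 0.9825 bits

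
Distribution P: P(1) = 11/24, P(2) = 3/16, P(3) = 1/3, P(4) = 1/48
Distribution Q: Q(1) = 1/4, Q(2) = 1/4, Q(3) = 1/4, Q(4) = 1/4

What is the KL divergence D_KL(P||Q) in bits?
0.3866 bits

D_KL(P||Q) = Σ P(x) log₂(P(x)/Q(x))

Computing term by term:
  P(1)·log₂(P(1)/Q(1)) = (11/24)·log₂((11/24)/(1/4)) = 0.40080
  P(2)·log₂(P(2)/Q(2)) = (3/16)·log₂((3/16)/(1/4)) = -0.07782
  P(3)·log₂(P(3)/Q(3)) = (1/3)·log₂((1/3)/(1/4)) = 0.13835
  P(4)·log₂(P(4)/Q(4)) = (1/48)·log₂((1/48)/(1/4)) = -0.07469

D_KL(P||Q) = 0.40080 - 0.07782 + 0.13835 - 0.07469 = 0.38664 ≈ 0.3866 bits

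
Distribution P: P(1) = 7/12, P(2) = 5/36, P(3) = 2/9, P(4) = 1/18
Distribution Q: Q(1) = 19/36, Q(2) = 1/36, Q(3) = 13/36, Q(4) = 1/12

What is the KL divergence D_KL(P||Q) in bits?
0.2186 bits

D_KL(P||Q) = Σ P(x) log₂(P(x)/Q(x))

Computing term by term:
  P(1)·log₂(P(1)/Q(1)) = (7/12)·log₂((7/12)/(19/36)) = 0.08423
  P(2)·log₂(P(2)/Q(2)) = (5/36)·log₂((5/36)/(1/36)) = 0.32249
  P(3)·log₂(P(3)/Q(3)) = (2/9)·log₂((2/9)/(13/36)) = -0.15565
  P(4)·log₂(P(4)/Q(4)) = (1/18)·log₂((1/18)/(1/12)) = -0.03250

D_KL(P||Q) = 0.08423 + 0.32249 - 0.15565 - 0.03250 = 0.21857 ≈ 0.2186 bits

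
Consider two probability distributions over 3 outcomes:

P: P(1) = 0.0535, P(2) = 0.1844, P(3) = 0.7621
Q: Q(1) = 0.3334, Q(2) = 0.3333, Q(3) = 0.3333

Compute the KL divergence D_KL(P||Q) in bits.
0.6106 bits

D_KL(P||Q) = Σ P(x) log₂(P(x)/Q(x))

Computing term by term:
  P(1)·log₂(P(1)/Q(1)) = 0.0535·log₂(0.0535/0.3334) = -0.14122
  P(2)·log₂(P(2)/Q(2)) = 0.1844·log₂(0.1844/0.3333) = -0.15747
  P(3)·log₂(P(3)/Q(3)) = 0.7621·log₂(0.7621/0.3333) = 0.90931

D_KL(P||Q) = -0.14122 - 0.15747 + 0.90931 = 0.61062 ≈ 0.6106 bits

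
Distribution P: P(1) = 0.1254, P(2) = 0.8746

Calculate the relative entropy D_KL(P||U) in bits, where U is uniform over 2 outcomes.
0.4553 bits

U(i) = 1/2 for all i

D_KL(P||U) = Σ P(x) log₂(P(x) / (1/2))
           = Σ P(x) log₂(P(x)) + log₂(2)
           = log₂(2) - H(P)

H(P) = -Σ P(x) log₂(P(x)):
  -P(1)·log₂(P(1)) = -(0.1254)·log₂(0.1254) = 0.37562
  -P(2)·log₂(P(2)) = -(0.8746)·log₂(0.8746) = 0.16906
H(P) = 0.37562 + 0.16906 = 0.54468 bits

log₂(2) = 1.00000 bits

D_KL(P||U) = 1.00000 - 0.54468 = 0.45532 ≈ 0.4553 bits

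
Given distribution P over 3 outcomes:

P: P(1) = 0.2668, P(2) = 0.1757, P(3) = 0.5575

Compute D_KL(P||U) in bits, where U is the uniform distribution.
0.1656 bits

U(i) = 1/3 for all i

D_KL(P||U) = Σ P(x) log₂(P(x) / (1/3))
           = Σ P(x) log₂(P(x)) + log₂(3)
           = log₂(3) - H(P)

H(P) = -Σ P(x) log₂(P(x)):
  -P(1)·log₂(P(1)) = -(0.2668)·log₂(0.2668) = 0.50857
  -P(2)·log₂(P(2)) = -(0.1757)·log₂(0.1757) = 0.44080
  -P(3)·log₂(P(3)) = -(0.5575)·log₂(0.5575) = 0.46995
H(P) = 0.50857 + 0.44080 + 0.46995 = 1.41932 bits

log₂(3) = 1.58496 bits

D_KL(P||U) = 1.58496 - 1.41932 = 0.16564 ≈ 0.1656 bits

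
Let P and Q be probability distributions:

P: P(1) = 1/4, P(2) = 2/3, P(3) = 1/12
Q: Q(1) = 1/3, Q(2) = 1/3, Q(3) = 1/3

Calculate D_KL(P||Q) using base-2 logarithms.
0.3962 bits

D_KL(P||Q) = Σ P(x) log₂(P(x)/Q(x))

Computing term by term:
  P(1)·log₂(P(1)/Q(1)) = (1/4)·log₂((1/4)/(1/3)) = -0.10376
  P(2)·log₂(P(2)/Q(2)) = (2/3)·log₂((2/3)/(1/3)) = 0.66667
  P(3)·log₂(P(3)/Q(3)) = (1/12)·log₂((1/12)/(1/3)) = -0.16667

D_KL(P||Q) = -0.10376 + 0.66667 - 0.16667 = 0.39624 ≈ 0.3962 bits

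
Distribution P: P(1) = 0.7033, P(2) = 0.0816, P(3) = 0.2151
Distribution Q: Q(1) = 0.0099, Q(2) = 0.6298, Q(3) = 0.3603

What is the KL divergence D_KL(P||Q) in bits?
3.9250 bits

D_KL(P||Q) = Σ P(x) log₂(P(x)/Q(x))

Computing term by term:
  P(1)·log₂(P(1)/Q(1)) = 0.7033·log₂(0.7033/0.0099) = 4.32569
  P(2)·log₂(P(2)/Q(2)) = 0.0816·log₂(0.0816/0.6298) = -0.24058
  P(3)·log₂(P(3)/Q(3)) = 0.2151·log₂(0.2151/0.3603) = -0.16008

D_KL(P||Q) = 4.32569 - 0.24058 - 0.16008 = 3.92503 ≈ 3.9250 bits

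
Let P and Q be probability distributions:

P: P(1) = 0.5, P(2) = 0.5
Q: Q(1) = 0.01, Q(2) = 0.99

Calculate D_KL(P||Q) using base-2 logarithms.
2.3292 bits

D_KL(P||Q) = Σ P(x) log₂(P(x)/Q(x))

Computing term by term:
  P(1)·log₂(P(1)/Q(1)) = 0.5·log₂(0.5/0.01) = 2.82193
  P(2)·log₂(P(2)/Q(2)) = 0.5·log₂(0.5/0.99) = -0.49275

D_KL(P||Q) = 2.82193 - 0.49275 = 2.32918 ≈ 2.3292 bits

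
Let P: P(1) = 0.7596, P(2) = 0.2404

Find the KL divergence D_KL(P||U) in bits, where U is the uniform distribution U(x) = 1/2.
0.2043 bits

U(i) = 1/2 for all i

D_KL(P||U) = Σ P(x) log₂(P(x) / (1/2))
           = Σ P(x) log₂(P(x)) + log₂(2)
           = log₂(2) - H(P)

H(P) = -Σ P(x) log₂(P(x)):
  -P(1)·log₂(P(1)) = -(0.7596)·log₂(0.7596) = 0.30132
  -P(2)·log₂(P(2)) = -(0.2404)·log₂(0.2404) = 0.49438
H(P) = 0.30132 + 0.49438 = 0.79570 bits

log₂(2) = 1.00000 bits

D_KL(P||U) = 1.00000 - 0.79570 = 0.20430 ≈ 0.2043 bits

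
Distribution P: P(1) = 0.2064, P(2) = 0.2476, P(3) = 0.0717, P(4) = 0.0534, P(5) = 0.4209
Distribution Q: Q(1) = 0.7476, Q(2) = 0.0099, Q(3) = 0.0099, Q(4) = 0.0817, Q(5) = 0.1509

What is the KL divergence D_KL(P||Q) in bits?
1.5616 bits

D_KL(P||Q) = Σ P(x) log₂(P(x)/Q(x))

Computing term by term:
  P(1)·log₂(P(1)/Q(1)) = 0.2064·log₂(0.2064/0.7476) = -0.38325
  P(2)·log₂(P(2)/Q(2)) = 0.2476·log₂(0.2476/0.0099) = 1.14996
  P(3)·log₂(P(3)/Q(3)) = 0.0717·log₂(0.0717/0.0099) = 0.20481
  P(4)·log₂(P(4)/Q(4)) = 0.0534·log₂(0.0534/0.0817) = -0.03276
  P(5)·log₂(P(5)/Q(5)) = 0.4209·log₂(0.4209/0.1509) = 0.62288

D_KL(P||Q) = -0.38325 + 1.14996 + 0.20481 - 0.03276 + 0.62288 = 1.56164 ≈ 1.5616 bits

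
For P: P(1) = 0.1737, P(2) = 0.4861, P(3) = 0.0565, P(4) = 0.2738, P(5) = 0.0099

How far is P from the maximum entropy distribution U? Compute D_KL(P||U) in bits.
0.5656 bits

U(i) = 1/5 for all i

D_KL(P||U) = Σ P(x) log₂(P(x) / (1/5))
           = Σ P(x) log₂(P(x)) + log₂(5)
           = log₂(5) - H(P)

H(P) = -Σ P(x) log₂(P(x)):
  -P(1)·log₂(P(1)) = -(0.1737)·log₂(0.1737) = 0.43865
  -P(2)·log₂(P(2)) = -(0.4861)·log₂(0.4861) = 0.50587
  -P(3)·log₂(P(3)) = -(0.0565)·log₂(0.0565) = 0.23423
  -P(4)·log₂(P(4)) = -(0.2738)·log₂(0.2738) = 0.51168
  -P(5)·log₂(P(5)) = -(0.0099)·log₂(0.0099) = 0.06592
H(P) = 0.43865 + 0.50587 + 0.23423 + 0.51168 + 0.06592 = 1.75635 bits

log₂(5) = 2.32193 bits

D_KL(P||U) = 2.32193 - 1.75635 = 0.56558 ≈ 0.5656 bits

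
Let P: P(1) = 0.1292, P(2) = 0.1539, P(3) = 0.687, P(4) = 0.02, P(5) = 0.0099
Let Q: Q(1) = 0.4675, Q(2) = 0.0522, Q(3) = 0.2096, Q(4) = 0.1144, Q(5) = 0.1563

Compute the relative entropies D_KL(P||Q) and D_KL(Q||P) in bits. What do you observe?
D_KL(P||Q) = 1.0872 bits, D_KL(Q||P) = 1.3370 bits. The two directions give different values (D_KL(Q||P) exceeds D_KL(P||Q) by 0.2498 bits): KL divergence is asymmetric.

D_KL(P||Q) = Σ P(x) log₂(P(x)/Q(x))

Computing term by term:
  P(1)·log₂(P(1)/Q(1)) = 0.1292·log₂(0.1292/0.4675) = -0.23971
  P(2)·log₂(P(2)/Q(2)) = 0.1539·log₂(0.1539/0.0522) = 0.24006
  P(3)·log₂(P(3)/Q(3)) = 0.687·log₂(0.687/0.2096) = 1.17661
  P(4)·log₂(P(4)/Q(4)) = 0.02·log₂(0.02/0.1144) = -0.05032
  P(5)·log₂(P(5)/Q(5)) = 0.0099·log₂(0.0099/0.1563) = -0.03941

D_KL(P||Q) = -0.23971 + 0.24006 + 1.17661 - 0.05032 - 0.03941 = 1.08723 ≈ 1.0872 bits

D_KL(Q||P) = Σ Q(x) log₂(Q(x)/P(x))

Computing term by term:
  Q(1)·log₂(Q(1)/P(1)) = 0.4675·log₂(0.4675/0.1292) = 0.86738
  Q(2)·log₂(Q(2)/P(2)) = 0.0522·log₂(0.0522/0.1539) = -0.08143
  Q(3)·log₂(Q(3)/P(3)) = 0.2096·log₂(0.2096/0.687) = -0.35898
  Q(4)·log₂(Q(4)/P(4)) = 0.1144·log₂(0.1144/0.02) = 0.28783
  Q(5)·log₂(Q(5)/P(5)) = 0.1563·log₂(0.1563/0.0099) = 0.62219

D_KL(Q||P) = 0.86738 - 0.08143 - 0.35898 + 0.28783 + 0.62219 = 1.33699 ≈ 1.3370 bits

These are NOT equal (difference: 0.2498 bits). KL divergence is asymmetric: D_KL(P||Q) ≠ D_KL(Q||P) in general.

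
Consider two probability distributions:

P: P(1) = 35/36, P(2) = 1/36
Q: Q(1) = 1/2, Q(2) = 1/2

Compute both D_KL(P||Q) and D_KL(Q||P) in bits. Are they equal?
D_KL(P||Q) = 0.8169 bits, D_KL(Q||P) = 1.6053 bits. No, they are not equal.

D_KL(P||Q) = Σ P(x) log₂(P(x)/Q(x))

Computing term by term:
  P(1)·log₂(P(1)/Q(1)) = (35/36)·log₂((35/36)/(1/2)) = 0.93271
  P(2)·log₂(P(2)/Q(2)) = (1/36)·log₂((1/36)/(1/2)) = -0.11583

D_KL(P||Q) = 0.93271 - 0.11583 = 0.81688 ≈ 0.8169 bits

D_KL(Q||P) = Σ Q(x) log₂(Q(x)/P(x))

Computing term by term:
  Q(1)·log₂(Q(1)/P(1)) = (1/2)·log₂((1/2)/(35/36)) = -0.47968
  Q(2)·log₂(Q(2)/P(2)) = (1/2)·log₂((1/2)/(1/36)) = 2.08496

D_KL(Q||P) = -0.47968 + 2.08496 = 1.60528 ≈ 1.6053 bits

These are NOT equal (difference: 0.7884 bits). KL divergence is asymmetric: D_KL(P||Q) ≠ D_KL(Q||P) in general.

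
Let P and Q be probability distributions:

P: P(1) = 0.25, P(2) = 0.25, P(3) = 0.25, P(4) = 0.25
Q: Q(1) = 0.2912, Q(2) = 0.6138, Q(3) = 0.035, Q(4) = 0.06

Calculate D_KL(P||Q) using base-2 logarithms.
0.8449 bits

D_KL(P||Q) = Σ P(x) log₂(P(x)/Q(x))

Computing term by term:
  P(1)·log₂(P(1)/Q(1)) = 0.25·log₂(0.25/0.2912) = -0.05502
  P(2)·log₂(P(2)/Q(2)) = 0.25·log₂(0.25/0.6138) = -0.32396
  P(3)·log₂(P(3)/Q(3)) = 0.25·log₂(0.25/0.035) = 0.70913
  P(4)·log₂(P(4)/Q(4)) = 0.25·log₂(0.25/0.06) = 0.51472

D_KL(P||Q) = -0.05502 - 0.32396 + 0.70913 + 0.51472 = 0.84487 ≈ 0.8449 bits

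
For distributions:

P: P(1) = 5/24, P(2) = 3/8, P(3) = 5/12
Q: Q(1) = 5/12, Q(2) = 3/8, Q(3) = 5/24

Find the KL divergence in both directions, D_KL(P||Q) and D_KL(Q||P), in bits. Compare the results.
D_KL(P||Q) = 0.2083 bits, D_KL(Q||P) = 0.2083 bits. The two directions give exactly the same value for this pair.

D_KL(P||Q) = Σ P(x) log₂(P(x)/Q(x))

Computing term by term:
  P(1)·log₂(P(1)/Q(1)) = (5/24)·log₂((5/24)/(5/12)) = -0.20833
  P(2)·log₂(P(2)/Q(2)) = (3/8)·log₂((3/8)/(3/8)) = 0.00000
  P(3)·log₂(P(3)/Q(3)) = (5/12)·log₂((5/12)/(5/24)) = 0.41667

D_KL(P||Q) = -0.20833 + 0.00000 + 0.41667 = 0.20834 ≈ 0.2083 bits

D_KL(Q||P) = Σ Q(x) log₂(Q(x)/P(x))

Computing term by term:
  Q(1)·log₂(Q(1)/P(1)) = (5/12)·log₂((5/12)/(5/24)) = 0.41667
  Q(2)·log₂(Q(2)/P(2)) = (3/8)·log₂((3/8)/(3/8)) = 0.00000
  Q(3)·log₂(Q(3)/P(3)) = (5/24)·log₂((5/24)/(5/12)) = -0.20833

D_KL(Q||P) = 0.41667 + 0.00000 - 0.20833 = 0.20834 ≈ 0.2083 bits

These ARE equal here. Q is P with outcomes relabeled (Q(1) = P(3), Q(3) = P(1)) by a relabeling that is its own inverse, so the two sums contain exactly the same terms in a different order. This is a special case — KL divergence is not symmetric in general: D_KL(P||Q) ≠ D_KL(Q||P) for most P, Q.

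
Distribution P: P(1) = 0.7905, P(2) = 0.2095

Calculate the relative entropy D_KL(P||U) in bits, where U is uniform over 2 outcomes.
0.2595 bits

U(i) = 1/2 for all i

D_KL(P||U) = Σ P(x) log₂(P(x) / (1/2))
           = Σ P(x) log₂(P(x)) + log₂(2)
           = log₂(2) - H(P)

H(P) = -Σ P(x) log₂(P(x)):
  -P(1)·log₂(P(1)) = -(0.7905)·log₂(0.7905) = 0.26811
  -P(2)·log₂(P(2)) = -(0.2095)·log₂(0.2095) = 0.47242
H(P) = 0.26811 + 0.47242 = 0.74053 bits

log₂(2) = 1.00000 bits

D_KL(P||U) = 1.00000 - 0.74053 = 0.25947 ≈ 0.2595 bits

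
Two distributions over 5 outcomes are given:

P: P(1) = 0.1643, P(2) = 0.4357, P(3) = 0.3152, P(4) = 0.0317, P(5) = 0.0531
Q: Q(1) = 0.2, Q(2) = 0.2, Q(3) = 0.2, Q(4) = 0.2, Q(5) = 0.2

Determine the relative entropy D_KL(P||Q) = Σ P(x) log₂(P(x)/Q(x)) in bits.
0.4639 bits

D_KL(P||Q) = Σ P(x) log₂(P(x)/Q(x))

Computing term by term:
  P(1)·log₂(P(1)/Q(1)) = 0.1643·log₂(0.1643/0.2) = -0.04661
  P(2)·log₂(P(2)/Q(2)) = 0.4357·log₂(0.4357/0.2) = 0.48944
  P(3)·log₂(P(3)/Q(3)) = 0.3152·log₂(0.3152/0.2) = 0.20686
  P(4)·log₂(P(4)/Q(4)) = 0.0317·log₂(0.0317/0.2) = -0.08424
  P(5)·log₂(P(5)/Q(5)) = 0.0531·log₂(0.0531/0.2) = -0.10159

D_KL(P||Q) = -0.04661 + 0.48944 + 0.20686 - 0.08424 - 0.10159 = 0.46386 ≈ 0.4639 bits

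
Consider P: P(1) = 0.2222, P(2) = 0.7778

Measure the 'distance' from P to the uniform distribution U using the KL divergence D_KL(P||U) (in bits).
0.2358 bits

U(i) = 1/2 for all i

D_KL(P||U) = Σ P(x) log₂(P(x) / (1/2))
           = Σ P(x) log₂(P(x)) + log₂(2)
           = log₂(2) - H(P)

H(P) = -Σ P(x) log₂(P(x)):
  -P(1)·log₂(P(1)) = -(0.2222)·log₂(0.2222) = 0.48219
  -P(2)·log₂(P(2)) = -(0.7778)·log₂(0.7778) = 0.28197
H(P) = 0.48219 + 0.28197 = 0.76416 bits

log₂(2) = 1.00000 bits

D_KL(P||U) = 1.00000 - 0.76416 = 0.23584 ≈ 0.2358 bits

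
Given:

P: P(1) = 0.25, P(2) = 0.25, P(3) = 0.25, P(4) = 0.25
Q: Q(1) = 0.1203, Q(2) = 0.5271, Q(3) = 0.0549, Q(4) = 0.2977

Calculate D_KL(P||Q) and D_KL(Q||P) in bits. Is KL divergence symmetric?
D_KL(P||Q) = 0.4786 bits, D_KL(Q||P) = 0.3952 bits. No, KL divergence is not symmetric.

D_KL(P||Q) = Σ P(x) log₂(P(x)/Q(x))

Computing term by term:
  P(1)·log₂(P(1)/Q(1)) = 0.25·log₂(0.25/0.1203) = 0.26382
  P(2)·log₂(P(2)/Q(2)) = 0.25·log₂(0.25/0.5271) = -0.26904
  P(3)·log₂(P(3)/Q(3)) = 0.25·log₂(0.25/0.0549) = 0.54676
  P(4)·log₂(P(4)/Q(4)) = 0.25·log₂(0.25/0.2977) = -0.06298

D_KL(P||Q) = 0.26382 - 0.26904 + 0.54676 - 0.06298 = 0.47856 ≈ 0.4786 bits

D_KL(Q||P) = Σ Q(x) log₂(Q(x)/P(x))

Computing term by term:
  Q(1)·log₂(Q(1)/P(1)) = 0.1203·log₂(0.1203/0.25) = -0.12695
  Q(2)·log₂(Q(2)/P(2)) = 0.5271·log₂(0.5271/0.25) = 0.56724
  Q(3)·log₂(Q(3)/P(3)) = 0.0549·log₂(0.0549/0.25) = -0.12007
  Q(4)·log₂(Q(4)/P(4)) = 0.2977·log₂(0.2977/0.25) = 0.07500

D_KL(Q||P) = -0.12695 + 0.56724 - 0.12007 + 0.07500 = 0.39522 ≈ 0.3952 bits

These are NOT equal (difference: 0.0834 bits). KL divergence is asymmetric: D_KL(P||Q) ≠ D_KL(Q||P) in general.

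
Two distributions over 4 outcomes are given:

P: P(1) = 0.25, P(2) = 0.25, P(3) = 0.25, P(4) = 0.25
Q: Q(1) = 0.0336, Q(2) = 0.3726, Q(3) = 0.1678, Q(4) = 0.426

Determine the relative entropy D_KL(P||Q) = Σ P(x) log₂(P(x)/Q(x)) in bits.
0.5315 bits

D_KL(P||Q) = Σ P(x) log₂(P(x)/Q(x))

Computing term by term:
  P(1)·log₂(P(1)/Q(1)) = 0.25·log₂(0.25/0.0336) = 0.72385
  P(2)·log₂(P(2)/Q(2)) = 0.25·log₂(0.25/0.3726) = -0.14392
  P(3)·log₂(P(3)/Q(3)) = 0.25·log₂(0.25/0.1678) = 0.14380
  P(4)·log₂(P(4)/Q(4)) = 0.25·log₂(0.25/0.426) = -0.19223

D_KL(P||Q) = 0.72385 - 0.14392 + 0.14380 - 0.19223 = 0.53150 ≈ 0.5315 bits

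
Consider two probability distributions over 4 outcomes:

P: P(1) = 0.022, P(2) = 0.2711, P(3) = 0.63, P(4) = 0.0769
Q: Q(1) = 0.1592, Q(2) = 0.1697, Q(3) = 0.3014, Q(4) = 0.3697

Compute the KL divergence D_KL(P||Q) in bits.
0.6163 bits

D_KL(P||Q) = Σ P(x) log₂(P(x)/Q(x))

Computing term by term:
  P(1)·log₂(P(1)/Q(1)) = 0.022·log₂(0.022/0.1592) = -0.06282
  P(2)·log₂(P(2)/Q(2)) = 0.2711·log₂(0.2711/0.1697) = 0.18322
  P(3)·log₂(P(3)/Q(3)) = 0.63·log₂(0.63/0.3014) = 0.67011
  P(4)·log₂(P(4)/Q(4)) = 0.0769·log₂(0.0769/0.3697) = -0.17420

D_KL(P||Q) = -0.06282 + 0.18322 + 0.67011 - 0.17420 = 0.61631 ≈ 0.6163 bits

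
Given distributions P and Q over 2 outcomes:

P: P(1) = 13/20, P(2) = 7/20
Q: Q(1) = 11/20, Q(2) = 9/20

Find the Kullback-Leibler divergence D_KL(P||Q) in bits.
0.0298 bits

D_KL(P||Q) = Σ P(x) log₂(P(x)/Q(x))

Computing term by term:
  P(1)·log₂(P(1)/Q(1)) = (13/20)·log₂((13/20)/(11/20)) = 0.15666
  P(2)·log₂(P(2)/Q(2)) = (7/20)·log₂((7/20)/(9/20)) = -0.12690

D_KL(P||Q) = 0.15666 - 0.12690 = 0.02976 ≈ 0.0298 bits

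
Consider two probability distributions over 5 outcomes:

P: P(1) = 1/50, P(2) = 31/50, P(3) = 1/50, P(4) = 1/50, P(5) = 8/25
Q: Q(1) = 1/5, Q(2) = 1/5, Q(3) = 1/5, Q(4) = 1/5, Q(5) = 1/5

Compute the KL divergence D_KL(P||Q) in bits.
1.0297 bits

D_KL(P||Q) = Σ P(x) log₂(P(x)/Q(x))

Computing term by term:
  P(1)·log₂(P(1)/Q(1)) = (1/50)·log₂((1/50)/(1/5)) = -0.06644
  P(2)·log₂(P(2)/Q(2)) = (31/50)·log₂((31/50)/(1/5)) = 1.01201
  P(3)·log₂(P(3)/Q(3)) = (1/50)·log₂((1/50)/(1/5)) = -0.06644
  P(4)·log₂(P(4)/Q(4)) = (1/50)·log₂((1/50)/(1/5)) = -0.06644
  P(5)·log₂(P(5)/Q(5)) = (8/25)·log₂((8/25)/(1/5)) = 0.21698

D_KL(P||Q) = -0.06644 + 1.01201 - 0.06644 - 0.06644 + 0.21698 = 1.02967 ≈ 1.0297 bits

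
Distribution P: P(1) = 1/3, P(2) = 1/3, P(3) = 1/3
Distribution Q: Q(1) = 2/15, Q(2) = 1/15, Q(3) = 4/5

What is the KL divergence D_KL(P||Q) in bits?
0.7936 bits

D_KL(P||Q) = Σ P(x) log₂(P(x)/Q(x))

Computing term by term:
  P(1)·log₂(P(1)/Q(1)) = (1/3)·log₂((1/3)/(2/15)) = 0.44064
  P(2)·log₂(P(2)/Q(2)) = (1/3)·log₂((1/3)/(1/15)) = 0.77398
  P(3)·log₂(P(3)/Q(3)) = (1/3)·log₂((1/3)/(4/5)) = -0.42101

D_KL(P||Q) = 0.44064 + 0.77398 - 0.42101 = 0.79361 ≈ 0.7936 bits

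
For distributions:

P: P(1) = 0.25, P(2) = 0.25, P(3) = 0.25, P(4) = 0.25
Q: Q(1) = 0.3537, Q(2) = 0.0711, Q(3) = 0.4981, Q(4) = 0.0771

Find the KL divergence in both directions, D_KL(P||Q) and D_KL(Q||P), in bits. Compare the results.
D_KL(P||Q) = 0.5040 bits, D_KL(Q||P) = 0.4126 bits. D_KL(P||Q) is larger than D_KL(Q||P) by 0.0914 bits; the two directions differ.

D_KL(P||Q) = Σ P(x) log₂(P(x)/Q(x))

Computing term by term:
  P(1)·log₂(P(1)/Q(1)) = 0.25·log₂(0.25/0.3537) = -0.12515
  P(2)·log₂(P(2)/Q(2)) = 0.25·log₂(0.25/0.0711) = 0.45350
  P(3)·log₂(P(3)/Q(3)) = 0.25·log₂(0.25/0.4981) = -0.24863
  P(4)·log₂(P(4)/Q(4)) = 0.25·log₂(0.25/0.0771) = 0.42428

D_KL(P||Q) = -0.12515 + 0.45350 - 0.24863 + 0.42428 = 0.50400 ≈ 0.5040 bits

D_KL(Q||P) = Σ Q(x) log₂(Q(x)/P(x))

Computing term by term:
  Q(1)·log₂(Q(1)/P(1)) = 0.3537·log₂(0.3537/0.25) = 0.17706
  Q(2)·log₂(Q(2)/P(2)) = 0.0711·log₂(0.0711/0.25) = -0.12898
  Q(3)·log₂(Q(3)/P(3)) = 0.4981·log₂(0.4981/0.25) = 0.49536
  Q(4)·log₂(Q(4)/P(4)) = 0.0771·log₂(0.0771/0.25) = -0.13085

D_KL(Q||P) = 0.17706 - 0.12898 + 0.49536 - 0.13085 = 0.41259 ≈ 0.4126 bits

These are NOT equal (difference: 0.0914 bits). KL divergence is asymmetric: D_KL(P||Q) ≠ D_KL(Q||P) in general.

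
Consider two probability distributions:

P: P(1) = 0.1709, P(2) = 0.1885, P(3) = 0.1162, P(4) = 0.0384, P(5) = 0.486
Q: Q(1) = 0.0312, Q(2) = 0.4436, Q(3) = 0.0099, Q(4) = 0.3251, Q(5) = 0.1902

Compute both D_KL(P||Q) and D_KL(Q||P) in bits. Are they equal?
D_KL(P||Q) = 1.1389 bits, D_KL(Q||P) = 1.1804 bits. No, they are not equal.

D_KL(P||Q) = Σ P(x) log₂(P(x)/Q(x))

Computing term by term:
  P(1)·log₂(P(1)/Q(1)) = 0.1709·log₂(0.1709/0.0312) = 0.41931
  P(2)·log₂(P(2)/Q(2)) = 0.1885·log₂(0.1885/0.4436) = -0.23274
  P(3)·log₂(P(3)/Q(3)) = 0.1162·log₂(0.1162/0.0099) = 0.41286
  P(4)·log₂(P(4)/Q(4)) = 0.0384·log₂(0.0384/0.3251) = -0.11834
  P(5)·log₂(P(5)/Q(5)) = 0.486·log₂(0.486/0.1902) = 0.65777

D_KL(P||Q) = 0.41931 - 0.23274 + 0.41286 - 0.11834 + 0.65777 = 1.13886 ≈ 1.1389 bits

D_KL(Q||P) = Σ Q(x) log₂(Q(x)/P(x))

Computing term by term:
  Q(1)·log₂(Q(1)/P(1)) = 0.0312·log₂(0.0312/0.1709) = -0.07655
  Q(2)·log₂(Q(2)/P(2)) = 0.4436·log₂(0.4436/0.1885) = 0.54771
  Q(3)·log₂(Q(3)/P(3)) = 0.0099·log₂(0.0099/0.1162) = -0.03518
  Q(4)·log₂(Q(4)/P(4)) = 0.3251·log₂(0.3251/0.0384) = 1.00186
  Q(5)·log₂(Q(5)/P(5)) = 0.1902·log₂(0.1902/0.486) = -0.25742

D_KL(Q||P) = -0.07655 + 0.54771 - 0.03518 + 1.00186 - 0.25742 = 1.18042 ≈ 1.1804 bits

These are NOT equal (difference: 0.0415 bits). KL divergence is asymmetric: D_KL(P||Q) ≠ D_KL(Q||P) in general.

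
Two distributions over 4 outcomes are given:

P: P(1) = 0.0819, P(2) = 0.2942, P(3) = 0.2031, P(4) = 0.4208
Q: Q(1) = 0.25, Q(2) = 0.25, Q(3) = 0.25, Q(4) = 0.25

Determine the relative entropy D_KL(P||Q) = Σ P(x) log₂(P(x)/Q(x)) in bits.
0.1925 bits

D_KL(P||Q) = Σ P(x) log₂(P(x)/Q(x))

Computing term by term:
  P(1)·log₂(P(1)/Q(1)) = 0.0819·log₂(0.0819/0.25) = -0.13186
  P(2)·log₂(P(2)/Q(2)) = 0.2942·log₂(0.2942/0.25) = 0.06910
  P(3)·log₂(P(3)/Q(3)) = 0.2031·log₂(0.2031/0.25) = -0.06088
  P(4)·log₂(P(4)/Q(4)) = 0.4208·log₂(0.4208/0.25) = 0.31611

D_KL(P||Q) = -0.13186 + 0.06910 - 0.06088 + 0.31611 = 0.19247 ≈ 0.1925 bits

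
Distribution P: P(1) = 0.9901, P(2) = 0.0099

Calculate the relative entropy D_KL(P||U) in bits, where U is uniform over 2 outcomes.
0.9199 bits

U(i) = 1/2 for all i

D_KL(P||U) = Σ P(x) log₂(P(x) / (1/2))
           = Σ P(x) log₂(P(x)) + log₂(2)
           = log₂(2) - H(P)

H(P) = -Σ P(x) log₂(P(x)):
  -P(1)·log₂(P(1)) = -(0.9901)·log₂(0.9901) = 0.01421
  -P(2)·log₂(P(2)) = -(0.0099)·log₂(0.0099) = 0.06592
H(P) = 0.01421 + 0.06592 = 0.08013 bits

log₂(2) = 1.00000 bits

D_KL(P||U) = 1.00000 - 0.08013 = 0.91987 ≈ 0.9199 bits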